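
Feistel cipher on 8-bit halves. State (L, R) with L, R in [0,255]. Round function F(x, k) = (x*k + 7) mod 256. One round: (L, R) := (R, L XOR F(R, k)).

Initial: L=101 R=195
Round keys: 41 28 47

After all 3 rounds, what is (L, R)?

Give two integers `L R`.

Answer: 136 216

Derivation:
Round 1 (k=41): L=195 R=39
Round 2 (k=28): L=39 R=136
Round 3 (k=47): L=136 R=216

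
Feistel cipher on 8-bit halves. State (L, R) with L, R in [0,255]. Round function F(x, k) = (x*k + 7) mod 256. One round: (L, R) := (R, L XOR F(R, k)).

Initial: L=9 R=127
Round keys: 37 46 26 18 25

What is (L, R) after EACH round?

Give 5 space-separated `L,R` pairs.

Answer: 127,107 107,62 62,56 56,201 201,144

Derivation:
Round 1 (k=37): L=127 R=107
Round 2 (k=46): L=107 R=62
Round 3 (k=26): L=62 R=56
Round 4 (k=18): L=56 R=201
Round 5 (k=25): L=201 R=144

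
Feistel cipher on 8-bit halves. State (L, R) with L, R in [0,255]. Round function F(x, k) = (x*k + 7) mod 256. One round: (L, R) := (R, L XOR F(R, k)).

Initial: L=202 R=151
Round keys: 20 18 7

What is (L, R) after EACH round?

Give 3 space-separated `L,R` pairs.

Round 1 (k=20): L=151 R=25
Round 2 (k=18): L=25 R=94
Round 3 (k=7): L=94 R=128

Answer: 151,25 25,94 94,128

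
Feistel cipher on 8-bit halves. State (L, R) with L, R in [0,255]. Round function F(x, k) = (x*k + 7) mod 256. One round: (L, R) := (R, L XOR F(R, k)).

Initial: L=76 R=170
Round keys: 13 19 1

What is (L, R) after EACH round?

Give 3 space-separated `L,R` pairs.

Round 1 (k=13): L=170 R=229
Round 2 (k=19): L=229 R=172
Round 3 (k=1): L=172 R=86

Answer: 170,229 229,172 172,86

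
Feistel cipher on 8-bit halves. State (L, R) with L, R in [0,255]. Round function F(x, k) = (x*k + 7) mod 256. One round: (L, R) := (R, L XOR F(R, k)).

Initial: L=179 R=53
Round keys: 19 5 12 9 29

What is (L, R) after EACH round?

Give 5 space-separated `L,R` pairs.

Round 1 (k=19): L=53 R=69
Round 2 (k=5): L=69 R=85
Round 3 (k=12): L=85 R=70
Round 4 (k=9): L=70 R=40
Round 5 (k=29): L=40 R=201

Answer: 53,69 69,85 85,70 70,40 40,201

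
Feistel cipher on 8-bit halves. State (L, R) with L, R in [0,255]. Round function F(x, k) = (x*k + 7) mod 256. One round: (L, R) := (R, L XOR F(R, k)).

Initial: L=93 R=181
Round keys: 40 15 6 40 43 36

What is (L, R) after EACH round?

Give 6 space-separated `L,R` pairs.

Answer: 181,18 18,160 160,213 213,239 239,249 249,228

Derivation:
Round 1 (k=40): L=181 R=18
Round 2 (k=15): L=18 R=160
Round 3 (k=6): L=160 R=213
Round 4 (k=40): L=213 R=239
Round 5 (k=43): L=239 R=249
Round 6 (k=36): L=249 R=228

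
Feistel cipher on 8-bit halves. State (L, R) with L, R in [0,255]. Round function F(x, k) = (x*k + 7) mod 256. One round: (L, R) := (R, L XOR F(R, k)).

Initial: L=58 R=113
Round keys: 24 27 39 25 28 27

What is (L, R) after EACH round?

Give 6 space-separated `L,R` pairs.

Round 1 (k=24): L=113 R=165
Round 2 (k=27): L=165 R=31
Round 3 (k=39): L=31 R=101
Round 4 (k=25): L=101 R=251
Round 5 (k=28): L=251 R=30
Round 6 (k=27): L=30 R=202

Answer: 113,165 165,31 31,101 101,251 251,30 30,202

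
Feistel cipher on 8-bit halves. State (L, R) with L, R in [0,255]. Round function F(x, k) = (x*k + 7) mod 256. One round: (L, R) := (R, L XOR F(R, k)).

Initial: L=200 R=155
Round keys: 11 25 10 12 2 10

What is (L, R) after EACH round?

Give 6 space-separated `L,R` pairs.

Answer: 155,120 120,36 36,23 23,63 63,146 146,132

Derivation:
Round 1 (k=11): L=155 R=120
Round 2 (k=25): L=120 R=36
Round 3 (k=10): L=36 R=23
Round 4 (k=12): L=23 R=63
Round 5 (k=2): L=63 R=146
Round 6 (k=10): L=146 R=132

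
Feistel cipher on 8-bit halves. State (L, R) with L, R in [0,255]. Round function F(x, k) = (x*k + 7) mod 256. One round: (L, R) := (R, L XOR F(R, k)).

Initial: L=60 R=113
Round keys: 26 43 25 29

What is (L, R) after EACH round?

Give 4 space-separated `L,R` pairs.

Answer: 113,189 189,183 183,91 91,225

Derivation:
Round 1 (k=26): L=113 R=189
Round 2 (k=43): L=189 R=183
Round 3 (k=25): L=183 R=91
Round 4 (k=29): L=91 R=225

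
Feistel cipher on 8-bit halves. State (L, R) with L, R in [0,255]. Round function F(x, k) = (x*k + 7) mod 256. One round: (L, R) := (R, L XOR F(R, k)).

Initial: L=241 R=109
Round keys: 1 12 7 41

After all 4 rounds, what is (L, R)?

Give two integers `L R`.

Round 1 (k=1): L=109 R=133
Round 2 (k=12): L=133 R=46
Round 3 (k=7): L=46 R=204
Round 4 (k=41): L=204 R=157

Answer: 204 157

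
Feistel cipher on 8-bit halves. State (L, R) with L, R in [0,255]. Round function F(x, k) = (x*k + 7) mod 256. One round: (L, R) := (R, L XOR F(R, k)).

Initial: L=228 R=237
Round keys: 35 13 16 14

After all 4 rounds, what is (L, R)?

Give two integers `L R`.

Answer: 205 217

Derivation:
Round 1 (k=35): L=237 R=138
Round 2 (k=13): L=138 R=228
Round 3 (k=16): L=228 R=205
Round 4 (k=14): L=205 R=217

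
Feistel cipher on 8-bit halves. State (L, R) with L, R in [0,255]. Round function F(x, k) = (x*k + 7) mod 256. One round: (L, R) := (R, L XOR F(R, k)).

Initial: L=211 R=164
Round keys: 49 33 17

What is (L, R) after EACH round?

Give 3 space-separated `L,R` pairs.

Answer: 164,184 184,27 27,106

Derivation:
Round 1 (k=49): L=164 R=184
Round 2 (k=33): L=184 R=27
Round 3 (k=17): L=27 R=106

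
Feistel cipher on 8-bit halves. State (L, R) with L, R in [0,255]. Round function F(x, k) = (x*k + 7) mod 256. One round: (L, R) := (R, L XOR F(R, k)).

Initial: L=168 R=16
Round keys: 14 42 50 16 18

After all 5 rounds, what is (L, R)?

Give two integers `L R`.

Answer: 10 165

Derivation:
Round 1 (k=14): L=16 R=79
Round 2 (k=42): L=79 R=237
Round 3 (k=50): L=237 R=30
Round 4 (k=16): L=30 R=10
Round 5 (k=18): L=10 R=165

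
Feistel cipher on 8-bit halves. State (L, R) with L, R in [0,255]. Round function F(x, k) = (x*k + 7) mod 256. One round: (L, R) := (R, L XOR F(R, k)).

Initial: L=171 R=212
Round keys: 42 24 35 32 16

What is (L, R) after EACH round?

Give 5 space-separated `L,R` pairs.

Answer: 212,100 100,179 179,228 228,52 52,163

Derivation:
Round 1 (k=42): L=212 R=100
Round 2 (k=24): L=100 R=179
Round 3 (k=35): L=179 R=228
Round 4 (k=32): L=228 R=52
Round 5 (k=16): L=52 R=163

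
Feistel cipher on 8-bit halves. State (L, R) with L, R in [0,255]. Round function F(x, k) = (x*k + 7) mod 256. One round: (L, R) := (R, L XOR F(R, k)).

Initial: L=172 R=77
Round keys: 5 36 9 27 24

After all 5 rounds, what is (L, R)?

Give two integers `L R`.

Round 1 (k=5): L=77 R=36
Round 2 (k=36): L=36 R=90
Round 3 (k=9): L=90 R=21
Round 4 (k=27): L=21 R=100
Round 5 (k=24): L=100 R=114

Answer: 100 114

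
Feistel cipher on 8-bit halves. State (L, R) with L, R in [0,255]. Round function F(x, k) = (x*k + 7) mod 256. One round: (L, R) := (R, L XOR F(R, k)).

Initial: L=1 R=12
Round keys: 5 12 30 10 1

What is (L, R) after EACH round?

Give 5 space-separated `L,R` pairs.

Round 1 (k=5): L=12 R=66
Round 2 (k=12): L=66 R=19
Round 3 (k=30): L=19 R=3
Round 4 (k=10): L=3 R=54
Round 5 (k=1): L=54 R=62

Answer: 12,66 66,19 19,3 3,54 54,62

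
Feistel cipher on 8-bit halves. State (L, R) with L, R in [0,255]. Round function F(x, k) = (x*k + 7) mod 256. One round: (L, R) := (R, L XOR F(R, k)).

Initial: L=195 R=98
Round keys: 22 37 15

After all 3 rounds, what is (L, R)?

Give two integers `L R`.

Answer: 21 242

Derivation:
Round 1 (k=22): L=98 R=176
Round 2 (k=37): L=176 R=21
Round 3 (k=15): L=21 R=242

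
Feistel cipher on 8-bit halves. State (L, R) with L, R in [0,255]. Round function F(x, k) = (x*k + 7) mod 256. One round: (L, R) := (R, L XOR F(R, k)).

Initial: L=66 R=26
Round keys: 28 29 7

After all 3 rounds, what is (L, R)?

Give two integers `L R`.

Answer: 202 16

Derivation:
Round 1 (k=28): L=26 R=157
Round 2 (k=29): L=157 R=202
Round 3 (k=7): L=202 R=16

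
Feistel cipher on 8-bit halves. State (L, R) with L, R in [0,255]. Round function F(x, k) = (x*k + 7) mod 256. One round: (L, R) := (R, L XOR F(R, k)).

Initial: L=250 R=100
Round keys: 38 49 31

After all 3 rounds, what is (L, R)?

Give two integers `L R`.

Round 1 (k=38): L=100 R=37
Round 2 (k=49): L=37 R=120
Round 3 (k=31): L=120 R=170

Answer: 120 170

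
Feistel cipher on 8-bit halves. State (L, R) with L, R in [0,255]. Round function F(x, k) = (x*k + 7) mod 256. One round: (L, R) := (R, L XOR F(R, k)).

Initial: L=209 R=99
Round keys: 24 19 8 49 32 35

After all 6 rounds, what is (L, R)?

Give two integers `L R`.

Answer: 206 211

Derivation:
Round 1 (k=24): L=99 R=158
Round 2 (k=19): L=158 R=162
Round 3 (k=8): L=162 R=137
Round 4 (k=49): L=137 R=226
Round 5 (k=32): L=226 R=206
Round 6 (k=35): L=206 R=211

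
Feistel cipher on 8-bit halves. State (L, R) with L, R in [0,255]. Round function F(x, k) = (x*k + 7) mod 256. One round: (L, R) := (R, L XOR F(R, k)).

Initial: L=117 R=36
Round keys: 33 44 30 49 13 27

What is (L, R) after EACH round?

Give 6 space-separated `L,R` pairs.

Round 1 (k=33): L=36 R=222
Round 2 (k=44): L=222 R=11
Round 3 (k=30): L=11 R=143
Round 4 (k=49): L=143 R=109
Round 5 (k=13): L=109 R=31
Round 6 (k=27): L=31 R=33

Answer: 36,222 222,11 11,143 143,109 109,31 31,33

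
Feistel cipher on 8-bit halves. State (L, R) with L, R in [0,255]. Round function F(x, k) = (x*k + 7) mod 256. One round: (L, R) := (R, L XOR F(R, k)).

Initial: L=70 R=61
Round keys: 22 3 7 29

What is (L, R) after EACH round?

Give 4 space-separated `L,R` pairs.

Round 1 (k=22): L=61 R=3
Round 2 (k=3): L=3 R=45
Round 3 (k=7): L=45 R=65
Round 4 (k=29): L=65 R=73

Answer: 61,3 3,45 45,65 65,73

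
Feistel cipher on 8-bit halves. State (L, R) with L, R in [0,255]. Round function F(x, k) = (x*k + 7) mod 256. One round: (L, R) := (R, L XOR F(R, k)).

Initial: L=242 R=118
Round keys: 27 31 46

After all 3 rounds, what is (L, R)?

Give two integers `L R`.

Round 1 (k=27): L=118 R=139
Round 2 (k=31): L=139 R=170
Round 3 (k=46): L=170 R=24

Answer: 170 24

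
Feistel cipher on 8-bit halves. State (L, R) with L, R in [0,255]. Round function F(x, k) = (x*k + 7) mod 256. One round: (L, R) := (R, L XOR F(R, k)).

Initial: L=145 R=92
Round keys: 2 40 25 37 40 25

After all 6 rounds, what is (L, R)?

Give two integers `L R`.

Answer: 83 98

Derivation:
Round 1 (k=2): L=92 R=46
Round 2 (k=40): L=46 R=107
Round 3 (k=25): L=107 R=84
Round 4 (k=37): L=84 R=64
Round 5 (k=40): L=64 R=83
Round 6 (k=25): L=83 R=98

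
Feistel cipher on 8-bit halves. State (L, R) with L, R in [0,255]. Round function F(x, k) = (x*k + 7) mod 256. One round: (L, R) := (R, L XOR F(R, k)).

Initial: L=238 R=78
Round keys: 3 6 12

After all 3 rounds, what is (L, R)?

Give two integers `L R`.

Answer: 143 164

Derivation:
Round 1 (k=3): L=78 R=31
Round 2 (k=6): L=31 R=143
Round 3 (k=12): L=143 R=164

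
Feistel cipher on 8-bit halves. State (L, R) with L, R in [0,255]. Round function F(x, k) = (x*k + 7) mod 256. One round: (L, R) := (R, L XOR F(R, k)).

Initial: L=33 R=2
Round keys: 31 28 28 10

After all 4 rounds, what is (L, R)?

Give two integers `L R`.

Round 1 (k=31): L=2 R=100
Round 2 (k=28): L=100 R=245
Round 3 (k=28): L=245 R=183
Round 4 (k=10): L=183 R=216

Answer: 183 216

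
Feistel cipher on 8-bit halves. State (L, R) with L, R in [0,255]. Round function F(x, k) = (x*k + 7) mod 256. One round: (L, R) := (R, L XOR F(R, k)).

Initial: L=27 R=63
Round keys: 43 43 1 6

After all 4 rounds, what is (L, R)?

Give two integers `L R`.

Answer: 21 14

Derivation:
Round 1 (k=43): L=63 R=135
Round 2 (k=43): L=135 R=139
Round 3 (k=1): L=139 R=21
Round 4 (k=6): L=21 R=14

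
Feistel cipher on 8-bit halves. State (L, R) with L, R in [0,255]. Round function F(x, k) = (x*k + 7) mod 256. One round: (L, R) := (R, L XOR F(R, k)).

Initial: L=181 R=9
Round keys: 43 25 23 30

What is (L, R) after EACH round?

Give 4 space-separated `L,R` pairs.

Round 1 (k=43): L=9 R=63
Round 2 (k=25): L=63 R=39
Round 3 (k=23): L=39 R=183
Round 4 (k=30): L=183 R=94

Answer: 9,63 63,39 39,183 183,94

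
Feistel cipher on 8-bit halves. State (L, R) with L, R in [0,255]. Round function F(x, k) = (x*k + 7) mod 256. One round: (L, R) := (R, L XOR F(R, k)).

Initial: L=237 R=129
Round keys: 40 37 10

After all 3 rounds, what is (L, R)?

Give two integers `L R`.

Answer: 144 101

Derivation:
Round 1 (k=40): L=129 R=194
Round 2 (k=37): L=194 R=144
Round 3 (k=10): L=144 R=101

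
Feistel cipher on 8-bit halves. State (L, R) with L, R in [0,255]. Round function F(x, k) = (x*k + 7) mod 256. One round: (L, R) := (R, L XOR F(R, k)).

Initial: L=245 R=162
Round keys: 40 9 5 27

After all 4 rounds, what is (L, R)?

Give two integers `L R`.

Answer: 44 176

Derivation:
Round 1 (k=40): L=162 R=162
Round 2 (k=9): L=162 R=27
Round 3 (k=5): L=27 R=44
Round 4 (k=27): L=44 R=176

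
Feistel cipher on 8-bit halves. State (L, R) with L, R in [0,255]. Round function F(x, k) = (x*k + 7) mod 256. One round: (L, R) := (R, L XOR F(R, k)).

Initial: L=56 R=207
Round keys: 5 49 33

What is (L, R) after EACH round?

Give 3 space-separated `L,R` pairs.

Round 1 (k=5): L=207 R=42
Round 2 (k=49): L=42 R=222
Round 3 (k=33): L=222 R=143

Answer: 207,42 42,222 222,143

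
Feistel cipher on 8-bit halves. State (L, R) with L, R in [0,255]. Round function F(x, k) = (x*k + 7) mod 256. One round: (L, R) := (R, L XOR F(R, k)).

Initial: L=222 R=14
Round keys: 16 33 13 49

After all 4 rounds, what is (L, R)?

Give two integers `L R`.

Answer: 164 5

Derivation:
Round 1 (k=16): L=14 R=57
Round 2 (k=33): L=57 R=110
Round 3 (k=13): L=110 R=164
Round 4 (k=49): L=164 R=5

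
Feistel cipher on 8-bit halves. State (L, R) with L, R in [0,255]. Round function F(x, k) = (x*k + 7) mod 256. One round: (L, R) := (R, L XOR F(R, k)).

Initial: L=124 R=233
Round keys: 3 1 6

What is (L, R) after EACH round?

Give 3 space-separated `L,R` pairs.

Round 1 (k=3): L=233 R=190
Round 2 (k=1): L=190 R=44
Round 3 (k=6): L=44 R=177

Answer: 233,190 190,44 44,177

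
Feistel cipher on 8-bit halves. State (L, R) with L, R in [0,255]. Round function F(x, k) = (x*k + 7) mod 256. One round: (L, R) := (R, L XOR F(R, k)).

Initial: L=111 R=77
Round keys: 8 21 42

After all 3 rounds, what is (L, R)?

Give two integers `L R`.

Answer: 74 43

Derivation:
Round 1 (k=8): L=77 R=0
Round 2 (k=21): L=0 R=74
Round 3 (k=42): L=74 R=43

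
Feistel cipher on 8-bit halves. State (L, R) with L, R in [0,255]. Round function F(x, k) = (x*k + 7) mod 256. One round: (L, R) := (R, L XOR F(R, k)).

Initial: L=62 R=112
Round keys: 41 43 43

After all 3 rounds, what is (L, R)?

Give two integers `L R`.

Round 1 (k=41): L=112 R=201
Round 2 (k=43): L=201 R=186
Round 3 (k=43): L=186 R=140

Answer: 186 140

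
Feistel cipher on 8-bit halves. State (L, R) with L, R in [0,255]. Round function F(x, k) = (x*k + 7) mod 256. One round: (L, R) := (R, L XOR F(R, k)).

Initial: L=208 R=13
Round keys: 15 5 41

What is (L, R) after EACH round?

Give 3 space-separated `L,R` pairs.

Answer: 13,26 26,132 132,49

Derivation:
Round 1 (k=15): L=13 R=26
Round 2 (k=5): L=26 R=132
Round 3 (k=41): L=132 R=49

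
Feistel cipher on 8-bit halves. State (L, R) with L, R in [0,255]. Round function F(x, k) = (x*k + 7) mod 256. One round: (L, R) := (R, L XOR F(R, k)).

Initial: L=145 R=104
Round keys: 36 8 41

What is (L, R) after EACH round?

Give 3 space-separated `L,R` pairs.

Round 1 (k=36): L=104 R=54
Round 2 (k=8): L=54 R=223
Round 3 (k=41): L=223 R=136

Answer: 104,54 54,223 223,136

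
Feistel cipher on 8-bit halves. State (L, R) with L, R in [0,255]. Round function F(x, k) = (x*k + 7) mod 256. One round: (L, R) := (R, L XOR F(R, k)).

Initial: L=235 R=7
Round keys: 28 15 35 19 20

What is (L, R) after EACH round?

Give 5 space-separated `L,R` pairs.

Round 1 (k=28): L=7 R=32
Round 2 (k=15): L=32 R=224
Round 3 (k=35): L=224 R=135
Round 4 (k=19): L=135 R=236
Round 5 (k=20): L=236 R=240

Answer: 7,32 32,224 224,135 135,236 236,240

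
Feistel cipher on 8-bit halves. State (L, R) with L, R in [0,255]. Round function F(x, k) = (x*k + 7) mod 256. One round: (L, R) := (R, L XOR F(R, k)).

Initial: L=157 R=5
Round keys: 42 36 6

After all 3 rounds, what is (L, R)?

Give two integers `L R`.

Round 1 (k=42): L=5 R=68
Round 2 (k=36): L=68 R=146
Round 3 (k=6): L=146 R=55

Answer: 146 55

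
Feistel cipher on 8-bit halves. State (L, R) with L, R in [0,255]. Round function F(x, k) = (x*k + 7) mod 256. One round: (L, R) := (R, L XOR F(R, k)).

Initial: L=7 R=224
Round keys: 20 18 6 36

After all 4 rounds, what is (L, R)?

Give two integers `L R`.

Answer: 241 12

Derivation:
Round 1 (k=20): L=224 R=128
Round 2 (k=18): L=128 R=231
Round 3 (k=6): L=231 R=241
Round 4 (k=36): L=241 R=12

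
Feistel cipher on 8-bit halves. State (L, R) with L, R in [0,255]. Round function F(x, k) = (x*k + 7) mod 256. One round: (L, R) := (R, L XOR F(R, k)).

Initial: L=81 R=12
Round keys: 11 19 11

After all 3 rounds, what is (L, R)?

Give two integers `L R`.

Answer: 57 160

Derivation:
Round 1 (k=11): L=12 R=218
Round 2 (k=19): L=218 R=57
Round 3 (k=11): L=57 R=160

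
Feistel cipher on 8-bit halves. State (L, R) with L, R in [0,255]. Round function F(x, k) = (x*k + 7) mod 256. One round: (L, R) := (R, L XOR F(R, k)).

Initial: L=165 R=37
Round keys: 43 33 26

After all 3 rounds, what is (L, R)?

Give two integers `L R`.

Round 1 (k=43): L=37 R=155
Round 2 (k=33): L=155 R=39
Round 3 (k=26): L=39 R=102

Answer: 39 102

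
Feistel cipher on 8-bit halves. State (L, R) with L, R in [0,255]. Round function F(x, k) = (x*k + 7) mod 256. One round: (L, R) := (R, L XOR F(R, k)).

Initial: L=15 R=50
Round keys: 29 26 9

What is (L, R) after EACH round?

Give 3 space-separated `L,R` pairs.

Round 1 (k=29): L=50 R=190
Round 2 (k=26): L=190 R=97
Round 3 (k=9): L=97 R=206

Answer: 50,190 190,97 97,206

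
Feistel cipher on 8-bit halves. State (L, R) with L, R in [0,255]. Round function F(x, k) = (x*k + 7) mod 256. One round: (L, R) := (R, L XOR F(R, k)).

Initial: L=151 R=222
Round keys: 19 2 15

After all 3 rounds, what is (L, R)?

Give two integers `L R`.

Answer: 237 252

Derivation:
Round 1 (k=19): L=222 R=22
Round 2 (k=2): L=22 R=237
Round 3 (k=15): L=237 R=252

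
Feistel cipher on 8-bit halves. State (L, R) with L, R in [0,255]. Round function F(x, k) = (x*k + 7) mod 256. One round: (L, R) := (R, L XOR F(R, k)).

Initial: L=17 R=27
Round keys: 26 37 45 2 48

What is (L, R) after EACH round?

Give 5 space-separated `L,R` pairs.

Answer: 27,212 212,176 176,35 35,253 253,84

Derivation:
Round 1 (k=26): L=27 R=212
Round 2 (k=37): L=212 R=176
Round 3 (k=45): L=176 R=35
Round 4 (k=2): L=35 R=253
Round 5 (k=48): L=253 R=84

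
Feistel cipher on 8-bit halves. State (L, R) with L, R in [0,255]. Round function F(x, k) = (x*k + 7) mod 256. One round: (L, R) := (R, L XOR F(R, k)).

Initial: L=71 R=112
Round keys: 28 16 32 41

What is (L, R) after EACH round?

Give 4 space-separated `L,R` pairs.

Answer: 112,0 0,119 119,231 231,113

Derivation:
Round 1 (k=28): L=112 R=0
Round 2 (k=16): L=0 R=119
Round 3 (k=32): L=119 R=231
Round 4 (k=41): L=231 R=113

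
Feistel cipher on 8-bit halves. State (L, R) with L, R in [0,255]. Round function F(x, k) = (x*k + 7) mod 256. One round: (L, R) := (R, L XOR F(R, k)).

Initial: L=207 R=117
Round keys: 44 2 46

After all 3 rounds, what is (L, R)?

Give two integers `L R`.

Round 1 (k=44): L=117 R=236
Round 2 (k=2): L=236 R=170
Round 3 (k=46): L=170 R=127

Answer: 170 127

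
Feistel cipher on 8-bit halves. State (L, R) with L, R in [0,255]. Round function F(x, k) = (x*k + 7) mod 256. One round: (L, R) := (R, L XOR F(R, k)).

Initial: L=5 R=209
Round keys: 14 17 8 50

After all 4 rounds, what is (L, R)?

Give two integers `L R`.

Round 1 (k=14): L=209 R=112
Round 2 (k=17): L=112 R=166
Round 3 (k=8): L=166 R=71
Round 4 (k=50): L=71 R=67

Answer: 71 67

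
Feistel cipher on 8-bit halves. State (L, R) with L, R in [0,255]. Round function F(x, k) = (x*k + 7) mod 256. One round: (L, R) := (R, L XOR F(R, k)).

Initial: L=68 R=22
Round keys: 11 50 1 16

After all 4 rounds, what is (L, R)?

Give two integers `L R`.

Round 1 (k=11): L=22 R=189
Round 2 (k=50): L=189 R=231
Round 3 (k=1): L=231 R=83
Round 4 (k=16): L=83 R=208

Answer: 83 208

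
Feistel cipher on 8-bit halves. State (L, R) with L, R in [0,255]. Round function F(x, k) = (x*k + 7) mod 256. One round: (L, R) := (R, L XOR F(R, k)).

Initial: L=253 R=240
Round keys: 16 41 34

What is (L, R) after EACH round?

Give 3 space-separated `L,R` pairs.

Answer: 240,250 250,225 225,19

Derivation:
Round 1 (k=16): L=240 R=250
Round 2 (k=41): L=250 R=225
Round 3 (k=34): L=225 R=19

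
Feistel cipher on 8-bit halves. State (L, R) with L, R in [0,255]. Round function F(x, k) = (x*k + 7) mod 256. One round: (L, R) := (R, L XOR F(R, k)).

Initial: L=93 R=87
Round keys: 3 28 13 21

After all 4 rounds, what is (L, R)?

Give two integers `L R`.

Round 1 (k=3): L=87 R=81
Round 2 (k=28): L=81 R=180
Round 3 (k=13): L=180 R=122
Round 4 (k=21): L=122 R=189

Answer: 122 189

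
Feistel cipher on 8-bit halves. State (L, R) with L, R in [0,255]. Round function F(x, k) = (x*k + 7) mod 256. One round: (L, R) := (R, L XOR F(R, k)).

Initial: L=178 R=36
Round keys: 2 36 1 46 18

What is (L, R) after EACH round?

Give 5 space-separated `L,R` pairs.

Answer: 36,253 253,191 191,59 59,30 30,24

Derivation:
Round 1 (k=2): L=36 R=253
Round 2 (k=36): L=253 R=191
Round 3 (k=1): L=191 R=59
Round 4 (k=46): L=59 R=30
Round 5 (k=18): L=30 R=24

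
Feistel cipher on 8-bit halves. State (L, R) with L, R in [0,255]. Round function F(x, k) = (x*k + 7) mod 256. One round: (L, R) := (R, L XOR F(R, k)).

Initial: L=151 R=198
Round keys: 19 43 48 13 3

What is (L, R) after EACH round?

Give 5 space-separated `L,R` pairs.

Round 1 (k=19): L=198 R=46
Round 2 (k=43): L=46 R=7
Round 3 (k=48): L=7 R=121
Round 4 (k=13): L=121 R=43
Round 5 (k=3): L=43 R=241

Answer: 198,46 46,7 7,121 121,43 43,241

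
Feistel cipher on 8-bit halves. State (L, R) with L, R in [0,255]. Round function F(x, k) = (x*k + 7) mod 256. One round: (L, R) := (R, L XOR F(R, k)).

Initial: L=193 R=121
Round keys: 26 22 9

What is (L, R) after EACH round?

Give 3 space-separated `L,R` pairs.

Answer: 121,144 144,30 30,133

Derivation:
Round 1 (k=26): L=121 R=144
Round 2 (k=22): L=144 R=30
Round 3 (k=9): L=30 R=133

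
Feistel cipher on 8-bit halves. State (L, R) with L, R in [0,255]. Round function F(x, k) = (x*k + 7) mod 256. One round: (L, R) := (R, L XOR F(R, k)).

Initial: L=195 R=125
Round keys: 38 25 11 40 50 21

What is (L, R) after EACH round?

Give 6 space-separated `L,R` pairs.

Round 1 (k=38): L=125 R=86
Round 2 (k=25): L=86 R=16
Round 3 (k=11): L=16 R=225
Round 4 (k=40): L=225 R=63
Round 5 (k=50): L=63 R=180
Round 6 (k=21): L=180 R=244

Answer: 125,86 86,16 16,225 225,63 63,180 180,244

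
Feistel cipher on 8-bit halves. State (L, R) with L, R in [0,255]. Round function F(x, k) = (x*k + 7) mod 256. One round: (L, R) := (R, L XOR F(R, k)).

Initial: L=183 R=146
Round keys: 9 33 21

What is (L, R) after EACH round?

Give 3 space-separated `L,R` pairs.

Round 1 (k=9): L=146 R=158
Round 2 (k=33): L=158 R=247
Round 3 (k=21): L=247 R=212

Answer: 146,158 158,247 247,212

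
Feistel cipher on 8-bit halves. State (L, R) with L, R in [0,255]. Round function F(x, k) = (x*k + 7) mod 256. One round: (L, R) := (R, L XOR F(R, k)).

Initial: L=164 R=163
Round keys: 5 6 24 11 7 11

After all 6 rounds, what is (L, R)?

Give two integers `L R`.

Answer: 172 85

Derivation:
Round 1 (k=5): L=163 R=146
Round 2 (k=6): L=146 R=208
Round 3 (k=24): L=208 R=21
Round 4 (k=11): L=21 R=62
Round 5 (k=7): L=62 R=172
Round 6 (k=11): L=172 R=85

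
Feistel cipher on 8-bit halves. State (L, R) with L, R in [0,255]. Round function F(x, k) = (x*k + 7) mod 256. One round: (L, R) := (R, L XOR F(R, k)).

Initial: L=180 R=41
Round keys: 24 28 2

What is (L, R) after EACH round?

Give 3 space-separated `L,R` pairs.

Answer: 41,107 107,146 146,64

Derivation:
Round 1 (k=24): L=41 R=107
Round 2 (k=28): L=107 R=146
Round 3 (k=2): L=146 R=64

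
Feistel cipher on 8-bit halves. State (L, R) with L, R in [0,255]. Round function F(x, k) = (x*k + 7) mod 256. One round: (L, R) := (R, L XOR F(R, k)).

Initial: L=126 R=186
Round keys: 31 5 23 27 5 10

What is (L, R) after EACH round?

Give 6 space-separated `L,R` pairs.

Round 1 (k=31): L=186 R=243
Round 2 (k=5): L=243 R=124
Round 3 (k=23): L=124 R=216
Round 4 (k=27): L=216 R=179
Round 5 (k=5): L=179 R=94
Round 6 (k=10): L=94 R=0

Answer: 186,243 243,124 124,216 216,179 179,94 94,0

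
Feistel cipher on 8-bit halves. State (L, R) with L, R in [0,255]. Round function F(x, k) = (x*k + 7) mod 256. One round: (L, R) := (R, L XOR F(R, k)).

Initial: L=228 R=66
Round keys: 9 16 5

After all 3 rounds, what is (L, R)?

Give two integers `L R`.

Round 1 (k=9): L=66 R=189
Round 2 (k=16): L=189 R=149
Round 3 (k=5): L=149 R=77

Answer: 149 77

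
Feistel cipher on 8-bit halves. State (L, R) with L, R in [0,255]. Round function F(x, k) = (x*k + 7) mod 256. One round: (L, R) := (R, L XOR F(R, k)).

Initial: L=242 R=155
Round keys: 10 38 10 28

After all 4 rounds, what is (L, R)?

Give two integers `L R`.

Answer: 12 157

Derivation:
Round 1 (k=10): L=155 R=231
Round 2 (k=38): L=231 R=202
Round 3 (k=10): L=202 R=12
Round 4 (k=28): L=12 R=157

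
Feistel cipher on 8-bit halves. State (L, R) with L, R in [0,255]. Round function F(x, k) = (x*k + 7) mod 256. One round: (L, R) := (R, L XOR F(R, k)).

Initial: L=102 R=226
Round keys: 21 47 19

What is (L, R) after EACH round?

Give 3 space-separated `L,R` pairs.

Answer: 226,247 247,130 130,90

Derivation:
Round 1 (k=21): L=226 R=247
Round 2 (k=47): L=247 R=130
Round 3 (k=19): L=130 R=90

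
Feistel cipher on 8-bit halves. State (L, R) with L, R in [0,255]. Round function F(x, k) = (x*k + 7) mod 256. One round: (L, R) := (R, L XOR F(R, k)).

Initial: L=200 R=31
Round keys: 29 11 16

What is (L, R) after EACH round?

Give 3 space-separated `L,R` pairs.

Answer: 31,66 66,194 194,101

Derivation:
Round 1 (k=29): L=31 R=66
Round 2 (k=11): L=66 R=194
Round 3 (k=16): L=194 R=101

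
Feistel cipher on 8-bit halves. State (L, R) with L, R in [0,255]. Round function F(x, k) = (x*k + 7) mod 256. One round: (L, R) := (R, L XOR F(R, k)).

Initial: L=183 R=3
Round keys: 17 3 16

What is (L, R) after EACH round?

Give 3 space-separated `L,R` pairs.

Answer: 3,141 141,173 173,90

Derivation:
Round 1 (k=17): L=3 R=141
Round 2 (k=3): L=141 R=173
Round 3 (k=16): L=173 R=90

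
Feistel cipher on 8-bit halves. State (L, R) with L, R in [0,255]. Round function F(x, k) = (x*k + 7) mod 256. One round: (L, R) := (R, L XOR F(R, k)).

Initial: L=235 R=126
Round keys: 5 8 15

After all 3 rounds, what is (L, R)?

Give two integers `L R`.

Answer: 201 88

Derivation:
Round 1 (k=5): L=126 R=150
Round 2 (k=8): L=150 R=201
Round 3 (k=15): L=201 R=88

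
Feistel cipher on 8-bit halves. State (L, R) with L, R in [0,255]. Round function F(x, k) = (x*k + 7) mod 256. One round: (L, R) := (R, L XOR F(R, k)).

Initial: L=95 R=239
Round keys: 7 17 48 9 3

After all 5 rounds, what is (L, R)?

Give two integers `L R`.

Round 1 (k=7): L=239 R=207
Round 2 (k=17): L=207 R=41
Round 3 (k=48): L=41 R=120
Round 4 (k=9): L=120 R=22
Round 5 (k=3): L=22 R=49

Answer: 22 49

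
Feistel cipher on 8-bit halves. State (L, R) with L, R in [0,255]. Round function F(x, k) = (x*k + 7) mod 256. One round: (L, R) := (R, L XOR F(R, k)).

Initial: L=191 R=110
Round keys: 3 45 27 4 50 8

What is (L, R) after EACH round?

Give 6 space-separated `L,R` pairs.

Round 1 (k=3): L=110 R=238
Round 2 (k=45): L=238 R=179
Round 3 (k=27): L=179 R=6
Round 4 (k=4): L=6 R=172
Round 5 (k=50): L=172 R=153
Round 6 (k=8): L=153 R=99

Answer: 110,238 238,179 179,6 6,172 172,153 153,99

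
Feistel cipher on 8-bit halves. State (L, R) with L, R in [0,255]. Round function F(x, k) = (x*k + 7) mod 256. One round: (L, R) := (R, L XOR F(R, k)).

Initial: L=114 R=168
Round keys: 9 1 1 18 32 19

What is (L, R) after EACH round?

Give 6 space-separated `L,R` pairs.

Round 1 (k=9): L=168 R=157
Round 2 (k=1): L=157 R=12
Round 3 (k=1): L=12 R=142
Round 4 (k=18): L=142 R=15
Round 5 (k=32): L=15 R=105
Round 6 (k=19): L=105 R=221

Answer: 168,157 157,12 12,142 142,15 15,105 105,221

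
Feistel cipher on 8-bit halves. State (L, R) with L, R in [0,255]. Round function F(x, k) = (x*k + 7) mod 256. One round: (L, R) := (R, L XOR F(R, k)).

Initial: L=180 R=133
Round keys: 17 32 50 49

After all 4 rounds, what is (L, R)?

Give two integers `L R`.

Answer: 3 24

Derivation:
Round 1 (k=17): L=133 R=104
Round 2 (k=32): L=104 R=130
Round 3 (k=50): L=130 R=3
Round 4 (k=49): L=3 R=24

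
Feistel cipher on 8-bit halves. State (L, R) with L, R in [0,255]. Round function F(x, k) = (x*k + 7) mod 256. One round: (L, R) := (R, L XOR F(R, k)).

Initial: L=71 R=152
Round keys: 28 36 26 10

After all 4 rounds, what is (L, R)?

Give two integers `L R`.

Round 1 (k=28): L=152 R=224
Round 2 (k=36): L=224 R=31
Round 3 (k=26): L=31 R=205
Round 4 (k=10): L=205 R=22

Answer: 205 22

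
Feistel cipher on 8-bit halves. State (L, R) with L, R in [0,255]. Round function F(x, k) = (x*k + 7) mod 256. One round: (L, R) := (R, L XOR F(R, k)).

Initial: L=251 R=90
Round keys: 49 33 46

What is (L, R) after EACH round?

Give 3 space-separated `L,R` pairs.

Round 1 (k=49): L=90 R=186
Round 2 (k=33): L=186 R=91
Round 3 (k=46): L=91 R=219

Answer: 90,186 186,91 91,219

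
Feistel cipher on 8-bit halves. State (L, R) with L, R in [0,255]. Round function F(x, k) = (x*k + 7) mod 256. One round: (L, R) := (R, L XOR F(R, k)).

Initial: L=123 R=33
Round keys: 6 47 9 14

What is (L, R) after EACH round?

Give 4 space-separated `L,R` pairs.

Answer: 33,182 182,80 80,97 97,5

Derivation:
Round 1 (k=6): L=33 R=182
Round 2 (k=47): L=182 R=80
Round 3 (k=9): L=80 R=97
Round 4 (k=14): L=97 R=5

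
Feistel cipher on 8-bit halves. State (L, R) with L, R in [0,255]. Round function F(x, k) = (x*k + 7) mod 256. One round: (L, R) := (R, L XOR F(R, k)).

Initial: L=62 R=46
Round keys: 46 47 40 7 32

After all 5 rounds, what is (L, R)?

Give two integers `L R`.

Answer: 169 181

Derivation:
Round 1 (k=46): L=46 R=117
Round 2 (k=47): L=117 R=172
Round 3 (k=40): L=172 R=146
Round 4 (k=7): L=146 R=169
Round 5 (k=32): L=169 R=181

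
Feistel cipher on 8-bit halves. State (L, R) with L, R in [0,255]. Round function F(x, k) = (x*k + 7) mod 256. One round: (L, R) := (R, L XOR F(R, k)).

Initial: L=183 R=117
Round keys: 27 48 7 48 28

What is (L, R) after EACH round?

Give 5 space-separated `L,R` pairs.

Answer: 117,233 233,194 194,188 188,133 133,47

Derivation:
Round 1 (k=27): L=117 R=233
Round 2 (k=48): L=233 R=194
Round 3 (k=7): L=194 R=188
Round 4 (k=48): L=188 R=133
Round 5 (k=28): L=133 R=47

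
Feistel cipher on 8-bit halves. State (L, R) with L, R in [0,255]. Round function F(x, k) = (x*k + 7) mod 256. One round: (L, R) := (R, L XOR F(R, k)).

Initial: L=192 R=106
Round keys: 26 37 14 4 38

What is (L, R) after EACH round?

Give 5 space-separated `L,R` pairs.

Answer: 106,11 11,244 244,84 84,163 163,109

Derivation:
Round 1 (k=26): L=106 R=11
Round 2 (k=37): L=11 R=244
Round 3 (k=14): L=244 R=84
Round 4 (k=4): L=84 R=163
Round 5 (k=38): L=163 R=109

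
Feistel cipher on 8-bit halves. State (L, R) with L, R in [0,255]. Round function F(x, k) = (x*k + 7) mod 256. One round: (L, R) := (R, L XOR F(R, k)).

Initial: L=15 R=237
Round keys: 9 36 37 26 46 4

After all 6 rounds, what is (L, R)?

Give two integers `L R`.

Round 1 (k=9): L=237 R=83
Round 2 (k=36): L=83 R=94
Round 3 (k=37): L=94 R=206
Round 4 (k=26): L=206 R=173
Round 5 (k=46): L=173 R=211
Round 6 (k=4): L=211 R=254

Answer: 211 254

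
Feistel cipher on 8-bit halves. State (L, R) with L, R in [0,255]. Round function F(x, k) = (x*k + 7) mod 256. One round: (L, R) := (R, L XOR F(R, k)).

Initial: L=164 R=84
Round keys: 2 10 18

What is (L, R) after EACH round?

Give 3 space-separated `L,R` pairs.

Answer: 84,11 11,33 33,82

Derivation:
Round 1 (k=2): L=84 R=11
Round 2 (k=10): L=11 R=33
Round 3 (k=18): L=33 R=82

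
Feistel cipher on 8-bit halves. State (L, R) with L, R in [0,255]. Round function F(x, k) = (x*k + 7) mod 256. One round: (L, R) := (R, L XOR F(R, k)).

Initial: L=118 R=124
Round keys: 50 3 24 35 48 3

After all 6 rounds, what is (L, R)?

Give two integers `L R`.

Answer: 73 221

Derivation:
Round 1 (k=50): L=124 R=73
Round 2 (k=3): L=73 R=158
Round 3 (k=24): L=158 R=158
Round 4 (k=35): L=158 R=63
Round 5 (k=48): L=63 R=73
Round 6 (k=3): L=73 R=221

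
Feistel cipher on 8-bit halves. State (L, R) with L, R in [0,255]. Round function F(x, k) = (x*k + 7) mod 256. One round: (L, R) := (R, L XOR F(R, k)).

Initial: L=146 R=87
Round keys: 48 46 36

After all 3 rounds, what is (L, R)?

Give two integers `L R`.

Answer: 58 234

Derivation:
Round 1 (k=48): L=87 R=197
Round 2 (k=46): L=197 R=58
Round 3 (k=36): L=58 R=234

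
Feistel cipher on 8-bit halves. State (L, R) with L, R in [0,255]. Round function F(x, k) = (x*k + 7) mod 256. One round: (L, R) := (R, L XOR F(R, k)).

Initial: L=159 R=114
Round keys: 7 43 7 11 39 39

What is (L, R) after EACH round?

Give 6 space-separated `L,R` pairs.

Round 1 (k=7): L=114 R=186
Round 2 (k=43): L=186 R=55
Round 3 (k=7): L=55 R=50
Round 4 (k=11): L=50 R=26
Round 5 (k=39): L=26 R=207
Round 6 (k=39): L=207 R=138

Answer: 114,186 186,55 55,50 50,26 26,207 207,138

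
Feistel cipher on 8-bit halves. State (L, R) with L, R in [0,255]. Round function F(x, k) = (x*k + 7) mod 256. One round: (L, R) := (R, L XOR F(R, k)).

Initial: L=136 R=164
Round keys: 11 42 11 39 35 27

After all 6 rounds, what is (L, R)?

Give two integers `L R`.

Answer: 229 169

Derivation:
Round 1 (k=11): L=164 R=155
Round 2 (k=42): L=155 R=209
Round 3 (k=11): L=209 R=153
Round 4 (k=39): L=153 R=135
Round 5 (k=35): L=135 R=229
Round 6 (k=27): L=229 R=169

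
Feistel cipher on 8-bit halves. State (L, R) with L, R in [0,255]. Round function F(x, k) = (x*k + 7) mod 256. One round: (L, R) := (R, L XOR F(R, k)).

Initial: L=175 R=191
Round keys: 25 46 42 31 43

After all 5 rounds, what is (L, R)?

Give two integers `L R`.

Round 1 (k=25): L=191 R=1
Round 2 (k=46): L=1 R=138
Round 3 (k=42): L=138 R=170
Round 4 (k=31): L=170 R=23
Round 5 (k=43): L=23 R=78

Answer: 23 78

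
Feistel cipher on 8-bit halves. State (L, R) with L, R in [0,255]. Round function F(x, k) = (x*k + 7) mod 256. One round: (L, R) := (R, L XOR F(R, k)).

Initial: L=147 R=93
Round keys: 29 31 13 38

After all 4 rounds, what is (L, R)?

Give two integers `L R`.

Answer: 239 184

Derivation:
Round 1 (k=29): L=93 R=3
Round 2 (k=31): L=3 R=57
Round 3 (k=13): L=57 R=239
Round 4 (k=38): L=239 R=184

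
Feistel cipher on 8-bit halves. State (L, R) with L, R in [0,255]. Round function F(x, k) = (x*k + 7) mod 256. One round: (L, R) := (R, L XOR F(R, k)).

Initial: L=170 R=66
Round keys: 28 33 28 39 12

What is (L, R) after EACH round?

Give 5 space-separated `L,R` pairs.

Answer: 66,149 149,126 126,90 90,195 195,113

Derivation:
Round 1 (k=28): L=66 R=149
Round 2 (k=33): L=149 R=126
Round 3 (k=28): L=126 R=90
Round 4 (k=39): L=90 R=195
Round 5 (k=12): L=195 R=113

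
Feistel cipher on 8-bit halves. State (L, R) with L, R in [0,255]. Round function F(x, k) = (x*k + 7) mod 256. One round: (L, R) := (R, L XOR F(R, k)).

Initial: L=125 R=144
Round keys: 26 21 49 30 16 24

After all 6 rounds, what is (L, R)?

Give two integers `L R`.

Round 1 (k=26): L=144 R=218
Round 2 (k=21): L=218 R=121
Round 3 (k=49): L=121 R=234
Round 4 (k=30): L=234 R=10
Round 5 (k=16): L=10 R=77
Round 6 (k=24): L=77 R=53

Answer: 77 53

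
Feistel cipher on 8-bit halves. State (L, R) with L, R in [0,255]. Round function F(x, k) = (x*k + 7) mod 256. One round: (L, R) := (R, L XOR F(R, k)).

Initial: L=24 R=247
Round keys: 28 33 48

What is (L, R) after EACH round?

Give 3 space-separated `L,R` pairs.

Answer: 247,19 19,141 141,100

Derivation:
Round 1 (k=28): L=247 R=19
Round 2 (k=33): L=19 R=141
Round 3 (k=48): L=141 R=100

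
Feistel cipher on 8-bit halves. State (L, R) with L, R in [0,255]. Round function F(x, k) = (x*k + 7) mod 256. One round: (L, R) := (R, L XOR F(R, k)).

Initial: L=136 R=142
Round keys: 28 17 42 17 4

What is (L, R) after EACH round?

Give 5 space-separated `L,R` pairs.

Round 1 (k=28): L=142 R=7
Round 2 (k=17): L=7 R=240
Round 3 (k=42): L=240 R=96
Round 4 (k=17): L=96 R=151
Round 5 (k=4): L=151 R=3

Answer: 142,7 7,240 240,96 96,151 151,3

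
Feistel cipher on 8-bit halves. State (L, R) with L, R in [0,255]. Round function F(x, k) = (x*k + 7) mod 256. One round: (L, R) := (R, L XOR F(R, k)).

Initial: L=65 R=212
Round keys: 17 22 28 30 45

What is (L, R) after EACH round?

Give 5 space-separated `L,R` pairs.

Round 1 (k=17): L=212 R=90
Round 2 (k=22): L=90 R=23
Round 3 (k=28): L=23 R=209
Round 4 (k=30): L=209 R=146
Round 5 (k=45): L=146 R=96

Answer: 212,90 90,23 23,209 209,146 146,96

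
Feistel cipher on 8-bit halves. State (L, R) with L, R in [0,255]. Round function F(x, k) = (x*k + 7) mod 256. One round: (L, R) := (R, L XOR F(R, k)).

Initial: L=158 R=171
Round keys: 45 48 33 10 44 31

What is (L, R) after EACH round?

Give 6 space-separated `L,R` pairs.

Answer: 171,136 136,44 44,59 59,121 121,232 232,102

Derivation:
Round 1 (k=45): L=171 R=136
Round 2 (k=48): L=136 R=44
Round 3 (k=33): L=44 R=59
Round 4 (k=10): L=59 R=121
Round 5 (k=44): L=121 R=232
Round 6 (k=31): L=232 R=102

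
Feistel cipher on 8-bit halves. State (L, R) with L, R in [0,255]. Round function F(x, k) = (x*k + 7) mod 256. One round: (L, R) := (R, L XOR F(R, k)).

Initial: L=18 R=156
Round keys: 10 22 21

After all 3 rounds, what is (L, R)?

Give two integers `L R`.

Answer: 185 57

Derivation:
Round 1 (k=10): L=156 R=13
Round 2 (k=22): L=13 R=185
Round 3 (k=21): L=185 R=57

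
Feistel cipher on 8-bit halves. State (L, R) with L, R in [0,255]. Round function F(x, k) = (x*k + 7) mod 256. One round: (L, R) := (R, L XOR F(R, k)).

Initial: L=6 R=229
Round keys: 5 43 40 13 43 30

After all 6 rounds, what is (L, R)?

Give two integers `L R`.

Round 1 (k=5): L=229 R=134
Round 2 (k=43): L=134 R=108
Round 3 (k=40): L=108 R=97
Round 4 (k=13): L=97 R=152
Round 5 (k=43): L=152 R=238
Round 6 (k=30): L=238 R=115

Answer: 238 115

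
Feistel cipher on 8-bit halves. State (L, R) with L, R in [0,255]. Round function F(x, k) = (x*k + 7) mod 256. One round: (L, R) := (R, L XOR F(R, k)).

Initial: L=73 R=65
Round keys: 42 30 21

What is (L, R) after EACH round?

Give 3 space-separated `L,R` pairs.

Answer: 65,248 248,86 86,237

Derivation:
Round 1 (k=42): L=65 R=248
Round 2 (k=30): L=248 R=86
Round 3 (k=21): L=86 R=237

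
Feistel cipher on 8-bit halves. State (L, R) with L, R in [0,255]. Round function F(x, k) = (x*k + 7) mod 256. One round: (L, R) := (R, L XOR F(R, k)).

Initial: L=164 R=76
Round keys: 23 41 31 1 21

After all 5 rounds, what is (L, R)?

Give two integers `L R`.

Round 1 (k=23): L=76 R=127
Round 2 (k=41): L=127 R=18
Round 3 (k=31): L=18 R=74
Round 4 (k=1): L=74 R=67
Round 5 (k=21): L=67 R=204

Answer: 67 204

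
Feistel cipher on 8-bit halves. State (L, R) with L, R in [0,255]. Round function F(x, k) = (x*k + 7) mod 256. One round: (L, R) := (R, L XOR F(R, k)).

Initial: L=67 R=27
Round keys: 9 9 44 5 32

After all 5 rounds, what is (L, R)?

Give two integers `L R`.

Round 1 (k=9): L=27 R=185
Round 2 (k=9): L=185 R=147
Round 3 (k=44): L=147 R=242
Round 4 (k=5): L=242 R=82
Round 5 (k=32): L=82 R=181

Answer: 82 181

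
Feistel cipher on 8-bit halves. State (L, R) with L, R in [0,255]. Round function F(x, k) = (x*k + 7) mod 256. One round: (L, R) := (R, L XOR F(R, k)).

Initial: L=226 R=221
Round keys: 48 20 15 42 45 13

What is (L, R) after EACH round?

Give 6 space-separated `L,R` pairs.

Answer: 221,149 149,118 118,100 100,25 25,8 8,118

Derivation:
Round 1 (k=48): L=221 R=149
Round 2 (k=20): L=149 R=118
Round 3 (k=15): L=118 R=100
Round 4 (k=42): L=100 R=25
Round 5 (k=45): L=25 R=8
Round 6 (k=13): L=8 R=118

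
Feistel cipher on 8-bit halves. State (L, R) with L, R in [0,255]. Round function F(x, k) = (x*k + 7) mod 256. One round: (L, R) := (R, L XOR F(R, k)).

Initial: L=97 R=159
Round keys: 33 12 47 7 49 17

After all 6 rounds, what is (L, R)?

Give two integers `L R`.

Answer: 186 230

Derivation:
Round 1 (k=33): L=159 R=231
Round 2 (k=12): L=231 R=68
Round 3 (k=47): L=68 R=100
Round 4 (k=7): L=100 R=135
Round 5 (k=49): L=135 R=186
Round 6 (k=17): L=186 R=230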